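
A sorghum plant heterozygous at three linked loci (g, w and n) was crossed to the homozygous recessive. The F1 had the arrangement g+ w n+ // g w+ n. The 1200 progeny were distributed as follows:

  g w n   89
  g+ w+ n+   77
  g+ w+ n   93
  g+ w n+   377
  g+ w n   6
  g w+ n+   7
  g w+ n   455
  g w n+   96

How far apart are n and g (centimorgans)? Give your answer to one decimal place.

The two rarest classes, g+ w n and g w+ n+, are the double crossovers. Comparing them with the parentals, only the n allele has switched, so n is the middle locus and the order is w – n – g.
Crossovers in the n–g interval produce the single-crossover classes g w n+ and g+ w+ n (96 + 93 = 189) plus the double crossovers (13).
RF(n–g) = (189 + 13) / 1200 = 202/1200 = 0.1683 → 16.8 centimorgans.

16.8 centimorgans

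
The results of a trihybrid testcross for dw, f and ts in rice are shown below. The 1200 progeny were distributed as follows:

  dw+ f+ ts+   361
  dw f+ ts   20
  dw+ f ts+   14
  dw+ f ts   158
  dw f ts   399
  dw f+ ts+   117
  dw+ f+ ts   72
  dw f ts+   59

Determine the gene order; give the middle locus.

f

The two most frequent reciprocal classes, dw+ f+ ts+ and dw f ts, are the parental types, so the F1 was dw+ f+ ts+ / dw f ts.
The two rarest classes, dw+ f ts+ and dw f+ ts, are the double crossovers. Comparing them with the parentals, only the f allele has switched, so f is the middle locus and the order is dw – f – ts.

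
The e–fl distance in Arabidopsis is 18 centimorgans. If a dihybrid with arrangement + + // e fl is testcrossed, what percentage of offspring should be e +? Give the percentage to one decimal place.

A map distance of 18 centimorgans corresponds to a recombination frequency of 0.180.
The F1 is + + / e fl, so e + is a recombinant gamete class with expected frequency r/2 = 0.180/2 = 0.0900.
That is 0.0900 = 9.0% of the progeny.

9.0%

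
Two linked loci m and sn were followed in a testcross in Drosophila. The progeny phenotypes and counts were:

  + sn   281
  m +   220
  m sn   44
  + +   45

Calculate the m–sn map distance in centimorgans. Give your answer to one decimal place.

15.1 centimorgans

The two most frequent classes, + sn (281) and m + (220), are the parental types, so the F1 was + sn / m +.
The recombinant classes are + + and m sn: 45 + 44 = 89.
Recombination frequency = 89/590 = 0.1508 ≈ 15.1%, i.e. 15.1 centimorgans.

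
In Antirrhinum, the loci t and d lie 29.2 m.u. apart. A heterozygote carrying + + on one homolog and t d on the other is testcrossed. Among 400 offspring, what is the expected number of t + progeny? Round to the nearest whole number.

58

A map distance of 29.2 m.u. corresponds to a recombination frequency of 0.292.
The F1 is + + / t d, so t + is a recombinant gamete class with expected frequency r/2 = 0.292/2 = 0.1460.
Expected number = 0.1460 × 400 = 58.40 ≈ 58.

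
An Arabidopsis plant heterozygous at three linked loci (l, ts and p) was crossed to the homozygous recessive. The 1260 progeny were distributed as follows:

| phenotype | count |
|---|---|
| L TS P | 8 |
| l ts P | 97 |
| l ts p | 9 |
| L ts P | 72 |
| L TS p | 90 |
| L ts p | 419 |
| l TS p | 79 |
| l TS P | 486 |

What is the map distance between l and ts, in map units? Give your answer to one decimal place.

16.2 map units

The two most frequent reciprocal classes, L ts p and l TS P, are the parental types, so the F1 was L ts p / l TS P.
The two rarest classes, l ts p and L TS P, are the double crossovers. Comparing them with the parentals, only the l allele has switched, so l is the middle locus and the order is p – l – ts.
Crossovers in the l–ts interval produce the single-crossover classes L TS p and l ts P (90 + 97 = 187) plus the double crossovers (17).
RF(l–ts) = (187 + 17) / 1260 = 204/1260 = 0.1619 → 16.2 map units.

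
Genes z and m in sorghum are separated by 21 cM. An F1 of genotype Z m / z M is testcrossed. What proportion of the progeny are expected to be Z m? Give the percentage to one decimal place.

39.5%

A map distance of 21 cM corresponds to a recombination frequency of 0.210.
The F1 is Z m / z M, so Z m is a parental gamete class with expected frequency (1 − r)/2 = 0.790/2 = 0.3950.
That is 0.3950 = 39.5% of the progeny.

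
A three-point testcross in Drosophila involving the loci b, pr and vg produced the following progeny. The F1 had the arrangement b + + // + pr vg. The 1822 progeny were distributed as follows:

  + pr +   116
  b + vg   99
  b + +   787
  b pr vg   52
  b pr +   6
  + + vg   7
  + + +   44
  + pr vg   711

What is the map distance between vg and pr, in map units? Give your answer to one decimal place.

The two rarest classes, b pr + and + + vg, are the double crossovers. Comparing them with the parentals, only the pr allele has switched, so pr is the middle locus and the order is vg – pr – b.
Crossovers in the vg–pr interval produce the single-crossover classes b + vg and + pr + (99 + 116 = 215) plus the double crossovers (13).
RF(vg–pr) = (215 + 13) / 1822 = 228/1822 = 0.1251 → 12.5 map units.

12.5 map units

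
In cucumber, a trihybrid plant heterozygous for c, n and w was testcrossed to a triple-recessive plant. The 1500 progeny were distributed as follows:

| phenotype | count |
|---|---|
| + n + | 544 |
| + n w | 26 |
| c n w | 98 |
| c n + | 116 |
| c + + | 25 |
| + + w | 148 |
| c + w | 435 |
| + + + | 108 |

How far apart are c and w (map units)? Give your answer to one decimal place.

The two most frequent reciprocal classes, + n + and c + w, are the parental types, so the F1 was + n + / c + w.
The two rarest classes, + n w and c + +, are the double crossovers. Comparing them with the parentals, only the w allele has switched, so w is the middle locus and the order is c – w – n.
Crossovers in the c–w interval produce the single-crossover classes c n + and + + w (116 + 148 = 264) plus the double crossovers (51).
RF(c–w) = (264 + 51) / 1500 = 315/1500 = 0.2100 → 21.0 map units.

21.0 map units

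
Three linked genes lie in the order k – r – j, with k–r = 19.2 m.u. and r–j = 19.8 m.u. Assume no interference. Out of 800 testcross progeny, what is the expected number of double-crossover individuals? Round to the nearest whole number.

Map distances give recombination frequencies of 0.192 and 0.198 for the two intervals.
With no interference, expected double-crossover frequency = 0.192 × 0.198 = 0.03802.
Expected number = 0.03802 × 800 = 30.41 ≈ 30.

30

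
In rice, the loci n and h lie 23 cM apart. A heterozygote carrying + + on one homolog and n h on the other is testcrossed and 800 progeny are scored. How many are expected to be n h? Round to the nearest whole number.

308

A map distance of 23 cM corresponds to a recombination frequency of 0.230.
The F1 is + + / n h, so n h is a parental gamete class with expected frequency (1 − r)/2 = 0.770/2 = 0.3850.
Expected number = 0.3850 × 800 = 308.00 ≈ 308.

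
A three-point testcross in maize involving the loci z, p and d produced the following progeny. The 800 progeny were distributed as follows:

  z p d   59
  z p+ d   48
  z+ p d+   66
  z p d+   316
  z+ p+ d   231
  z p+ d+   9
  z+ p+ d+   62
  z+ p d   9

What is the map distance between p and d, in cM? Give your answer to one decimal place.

The two most frequent reciprocal classes, z p d+ and z+ p+ d, are the parental types, so the F1 was z p d+ / z+ p+ d.
The two rarest classes, z p+ d+ and z+ p d, are the double crossovers. Comparing them with the parentals, only the p allele has switched, so p is the middle locus and the order is z – p – d.
Crossovers in the p–d interval produce the single-crossover classes z p d and z+ p+ d+ (59 + 62 = 121) plus the double crossovers (18).
RF(p–d) = (121 + 18) / 800 = 139/800 = 0.1737 → 17.4 cM.

17.4 cM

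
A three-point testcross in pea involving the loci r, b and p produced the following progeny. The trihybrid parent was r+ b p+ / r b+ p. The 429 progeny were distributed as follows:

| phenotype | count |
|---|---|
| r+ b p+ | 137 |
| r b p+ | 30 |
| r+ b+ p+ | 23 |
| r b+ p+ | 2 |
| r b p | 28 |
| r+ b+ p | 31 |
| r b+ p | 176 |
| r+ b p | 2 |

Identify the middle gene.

The two rarest classes, r+ b p and r b+ p+, are the double crossovers. Comparing them with the parentals, only the p allele has switched, so p is the middle locus and the order is r – p – b.

p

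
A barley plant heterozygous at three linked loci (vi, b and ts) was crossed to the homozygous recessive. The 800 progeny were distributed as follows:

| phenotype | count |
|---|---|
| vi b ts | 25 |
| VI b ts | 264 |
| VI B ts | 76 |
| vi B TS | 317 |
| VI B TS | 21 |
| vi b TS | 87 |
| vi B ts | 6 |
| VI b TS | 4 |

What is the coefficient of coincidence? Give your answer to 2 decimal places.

The two most frequent reciprocal classes, VI b ts and vi B TS, are the parental types, so the F1 was VI b ts / vi B TS.
The two rarest classes, VI b TS and vi B ts, are the double crossovers. Comparing them with the parentals, only the ts allele has switched, so ts is the middle locus and the order is b – ts – vi.
b–ts: (163 + 10)/800 = 0.2162; ts–vi: (46 + 10)/800 = 0.0700.
Expected DCO frequency = 0.2162 × 0.0700 ≈ 0.01513; observed = 10/800 ≈ 0.01250.
Coefficient of coincidence = 0.01250/0.01513 ≈ 0.83.

0.83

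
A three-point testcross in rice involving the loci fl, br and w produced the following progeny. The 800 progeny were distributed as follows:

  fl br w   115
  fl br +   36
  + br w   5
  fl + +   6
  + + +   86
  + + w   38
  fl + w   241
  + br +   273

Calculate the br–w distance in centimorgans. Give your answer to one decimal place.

26.5 centimorgans

The two most frequent reciprocal classes, fl + w and + br +, are the parental types, so the F1 was fl + w / + br +.
The two rarest classes, fl + + and + br w, are the double crossovers. Comparing them with the parentals, only the w allele has switched, so w is the middle locus and the order is fl – w – br.
Crossovers in the w–br interval produce the single-crossover classes fl br w and + + + (115 + 86 = 201) plus the double crossovers (11).
RF(w–br) = (201 + 11) / 800 = 212/800 = 0.2650 → 26.5 centimorgans.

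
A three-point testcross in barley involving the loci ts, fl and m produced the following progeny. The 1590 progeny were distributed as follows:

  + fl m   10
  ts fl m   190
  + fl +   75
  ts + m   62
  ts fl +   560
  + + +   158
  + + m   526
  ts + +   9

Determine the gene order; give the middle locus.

The two most frequent reciprocal classes, ts fl + and + + m, are the parental types, so the F1 was ts fl + / + + m.
The two rarest classes, ts + + and + fl m, are the double crossovers. Comparing them with the parentals, only the fl allele has switched, so fl is the middle locus and the order is ts – fl – m.

fl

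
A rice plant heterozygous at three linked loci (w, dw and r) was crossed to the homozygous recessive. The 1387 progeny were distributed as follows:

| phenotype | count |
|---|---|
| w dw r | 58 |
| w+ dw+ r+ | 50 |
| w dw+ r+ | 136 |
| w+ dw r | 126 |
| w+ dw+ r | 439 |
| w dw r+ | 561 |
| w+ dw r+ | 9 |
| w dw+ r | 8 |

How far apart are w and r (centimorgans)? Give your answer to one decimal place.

The two most frequent reciprocal classes, w dw r+ and w+ dw+ r, are the parental types, so the F1 was w dw r+ / w+ dw+ r.
The two rarest classes, w+ dw r+ and w dw+ r, are the double crossovers. Comparing them with the parentals, only the w allele has switched, so w is the middle locus and the order is r – w – dw.
Crossovers in the r–w interval produce the single-crossover classes w dw r and w+ dw+ r+ (58 + 50 = 108) plus the double crossovers (17).
RF(r–w) = (108 + 17) / 1387 = 125/1387 = 0.0901 → 9.0 centimorgans.

9.0 centimorgans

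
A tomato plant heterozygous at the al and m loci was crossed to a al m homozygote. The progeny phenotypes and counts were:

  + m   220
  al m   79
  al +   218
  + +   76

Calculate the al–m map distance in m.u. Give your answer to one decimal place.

The two most frequent classes, + m (220) and al + (218), are the parental types, so the F1 was + m / al +.
The recombinant classes are + + and al m: 76 + 79 = 155.
Recombination frequency = 155/593 = 0.2614 ≈ 26.1%, i.e. 26.1 m.u.

26.1 m.u.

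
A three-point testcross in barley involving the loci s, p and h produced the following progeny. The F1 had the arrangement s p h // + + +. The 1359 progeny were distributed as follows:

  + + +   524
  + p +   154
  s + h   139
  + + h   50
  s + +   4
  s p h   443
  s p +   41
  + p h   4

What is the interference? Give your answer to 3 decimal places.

The two rarest classes, + p h and s + +, are the double crossovers. Comparing them with the parentals, only the s allele has switched, so s is the middle locus and the order is h – s – p.
h–s: (91 + 8)/1359 = 0.0728; s–p: (293 + 8)/1359 = 0.2215.
Expected DCO frequency = 0.0728 × 0.2215 ≈ 0.01613; observed = 8/1359 ≈ 0.00589.
Coefficient of coincidence = 0.00589/0.01613 ≈ 0.365; interference = 1 − 0.365 = 0.635.

0.635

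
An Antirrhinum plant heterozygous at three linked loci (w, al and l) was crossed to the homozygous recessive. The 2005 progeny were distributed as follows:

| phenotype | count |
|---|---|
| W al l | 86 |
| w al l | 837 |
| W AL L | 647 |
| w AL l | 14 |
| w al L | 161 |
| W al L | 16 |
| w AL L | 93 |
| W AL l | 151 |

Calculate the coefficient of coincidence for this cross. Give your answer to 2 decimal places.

0.84

The two most frequent reciprocal classes, W AL L and w al l, are the parental types, so the F1 was W AL L / w al l.
The two rarest classes, W al L and w AL l, are the double crossovers. Comparing them with the parentals, only the al allele has switched, so al is the middle locus and the order is l – al – w.
l–al: (312 + 30)/2005 = 0.1706; al–w: (179 + 30)/2005 = 0.1042.
Expected DCO frequency = 0.1706 × 0.1042 ≈ 0.01778; observed = 30/2005 ≈ 0.01496.
Coefficient of coincidence = 0.01496/0.01778 ≈ 0.84.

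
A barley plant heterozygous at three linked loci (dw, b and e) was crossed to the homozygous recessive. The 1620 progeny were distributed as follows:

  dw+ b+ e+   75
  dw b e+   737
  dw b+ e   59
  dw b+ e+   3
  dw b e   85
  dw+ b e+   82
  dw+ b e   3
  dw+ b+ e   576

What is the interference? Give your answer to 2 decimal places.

0.60

The two most frequent reciprocal classes, dw+ b+ e and dw b e+, are the parental types, so the F1 was dw+ b+ e / dw b e+.
The two rarest classes, dw+ b e and dw b+ e+, are the double crossovers. Comparing them with the parentals, only the b allele has switched, so b is the middle locus and the order is dw – b – e.
dw–b: (141 + 6)/1620 = 0.0907; b–e: (160 + 6)/1620 = 0.1025.
Expected DCO frequency = 0.0907 × 0.1025 ≈ 0.00930; observed = 6/1620 ≈ 0.00370.
Coefficient of coincidence = 0.00370/0.00930 ≈ 0.40; interference = 1 − 0.40 = 0.60.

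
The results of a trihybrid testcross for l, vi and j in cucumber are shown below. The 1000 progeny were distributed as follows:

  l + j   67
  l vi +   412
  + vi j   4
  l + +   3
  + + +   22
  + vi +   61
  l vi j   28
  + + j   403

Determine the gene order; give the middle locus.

vi

The two most frequent reciprocal classes, + + j and l vi +, are the parental types, so the F1 was + + j / l vi +.
The two rarest classes, + vi j and l + +, are the double crossovers. Comparing them with the parentals, only the vi allele has switched, so vi is the middle locus and the order is l – vi – j.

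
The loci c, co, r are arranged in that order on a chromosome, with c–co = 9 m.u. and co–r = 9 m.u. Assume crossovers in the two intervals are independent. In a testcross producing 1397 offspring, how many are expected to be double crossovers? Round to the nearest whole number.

11

Map distances give recombination frequencies of 0.090 and 0.090 for the two intervals.
With no interference, expected double-crossover frequency = 0.090 × 0.090 = 0.00810.
Expected number = 0.00810 × 1397 = 11.32 ≈ 11.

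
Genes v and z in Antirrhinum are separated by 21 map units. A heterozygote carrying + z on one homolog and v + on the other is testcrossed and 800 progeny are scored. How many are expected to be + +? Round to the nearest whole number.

A map distance of 21 map units corresponds to a recombination frequency of 0.210.
The F1 is + z / v +, so + + is a recombinant gamete class with expected frequency r/2 = 0.210/2 = 0.1050.
Expected number = 0.1050 × 800 = 84.00 ≈ 84.

84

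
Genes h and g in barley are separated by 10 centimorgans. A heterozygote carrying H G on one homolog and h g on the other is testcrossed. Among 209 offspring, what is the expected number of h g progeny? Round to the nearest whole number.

94

A map distance of 10 centimorgans corresponds to a recombination frequency of 0.100.
The F1 is H G / h g, so h g is a parental gamete class with expected frequency (1 − r)/2 = 0.900/2 = 0.4500.
Expected number = 0.4500 × 209 = 94.05 ≈ 94.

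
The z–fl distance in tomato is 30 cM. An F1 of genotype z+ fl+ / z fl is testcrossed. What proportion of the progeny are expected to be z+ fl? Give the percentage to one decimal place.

15.0%

A map distance of 30 cM corresponds to a recombination frequency of 0.300.
The F1 is z+ fl+ / z fl, so z+ fl is a recombinant gamete class with expected frequency r/2 = 0.300/2 = 0.1500.
That is 0.1500 = 15.0% of the progeny.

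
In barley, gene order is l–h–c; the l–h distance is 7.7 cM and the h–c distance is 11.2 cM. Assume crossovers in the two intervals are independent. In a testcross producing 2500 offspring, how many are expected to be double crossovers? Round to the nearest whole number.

Map distances give recombination frequencies of 0.077 and 0.112 for the two intervals.
With no interference, expected double-crossover frequency = 0.077 × 0.112 = 0.00862.
Expected number = 0.00862 × 2500 = 21.56 ≈ 22.

22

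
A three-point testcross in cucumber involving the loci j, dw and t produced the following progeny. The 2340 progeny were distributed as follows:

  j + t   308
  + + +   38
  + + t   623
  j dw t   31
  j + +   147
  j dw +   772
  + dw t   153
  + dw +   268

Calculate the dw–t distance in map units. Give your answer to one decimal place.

The two most frequent reciprocal classes, + + t and j dw +, are the parental types, so the F1 was + + t / j dw +.
The two rarest classes, + + + and j dw t, are the double crossovers. Comparing them with the parentals, only the t allele has switched, so t is the middle locus and the order is dw – t – j.
Crossovers in the dw–t interval produce the single-crossover classes + dw t and j + + (153 + 147 = 300) plus the double crossovers (69).
RF(dw–t) = (300 + 69) / 2340 = 369/2340 = 0.1577 → 15.8 map units.

15.8 map units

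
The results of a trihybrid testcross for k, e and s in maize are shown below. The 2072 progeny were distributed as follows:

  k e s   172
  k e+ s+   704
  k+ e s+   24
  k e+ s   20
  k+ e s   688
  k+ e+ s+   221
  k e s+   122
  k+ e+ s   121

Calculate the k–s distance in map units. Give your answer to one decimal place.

The two most frequent reciprocal classes, k e+ s+ and k+ e s, are the parental types, so the F1 was k e+ s+ / k+ e s.
The two rarest classes, k e+ s and k+ e s+, are the double crossovers. Comparing them with the parentals, only the s allele has switched, so s is the middle locus and the order is e – s – k.
Crossovers in the s–k interval produce the single-crossover classes k+ e+ s+ and k e s (221 + 172 = 393) plus the double crossovers (44).
RF(s–k) = (393 + 44) / 2072 = 437/2072 = 0.2109 → 21.1 map units.

21.1 map units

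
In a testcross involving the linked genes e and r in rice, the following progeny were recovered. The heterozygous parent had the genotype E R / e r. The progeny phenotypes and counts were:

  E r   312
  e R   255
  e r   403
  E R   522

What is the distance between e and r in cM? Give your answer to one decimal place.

38.0 cM

The recombinant classes are E r and e R: 312 + 255 = 567.
Recombination frequency = 567/1492 = 0.3800 ≈ 38.0%, i.e. 38.0 cM.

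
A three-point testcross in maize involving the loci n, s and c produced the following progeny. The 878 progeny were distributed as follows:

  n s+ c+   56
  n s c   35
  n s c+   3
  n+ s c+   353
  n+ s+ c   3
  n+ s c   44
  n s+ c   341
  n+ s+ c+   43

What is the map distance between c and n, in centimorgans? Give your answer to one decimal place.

12.1 centimorgans

The two most frequent reciprocal classes, n s+ c and n+ s c+, are the parental types, so the F1 was n s+ c / n+ s c+.
The two rarest classes, n+ s+ c and n s c+, are the double crossovers. Comparing them with the parentals, only the n allele has switched, so n is the middle locus and the order is s – n – c.
Crossovers in the n–c interval produce the single-crossover classes n s+ c+ and n+ s c (56 + 44 = 100) plus the double crossovers (6).
RF(n–c) = (100 + 6) / 878 = 106/878 = 0.1207 → 12.1 centimorgans.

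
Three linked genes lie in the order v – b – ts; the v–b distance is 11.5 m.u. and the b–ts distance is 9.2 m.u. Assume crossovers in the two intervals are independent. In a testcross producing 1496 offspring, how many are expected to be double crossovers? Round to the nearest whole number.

16

Map distances give recombination frequencies of 0.115 and 0.092 for the two intervals.
With no interference, expected double-crossover frequency = 0.115 × 0.092 = 0.01058.
Expected number = 0.01058 × 1496 = 15.83 ≈ 16.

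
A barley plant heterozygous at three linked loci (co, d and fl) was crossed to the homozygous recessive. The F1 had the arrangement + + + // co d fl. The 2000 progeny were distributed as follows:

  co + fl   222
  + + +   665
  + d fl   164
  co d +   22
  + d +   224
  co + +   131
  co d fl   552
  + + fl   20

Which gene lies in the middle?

fl

The two rarest classes, + + fl and co d +, are the double crossovers. Comparing them with the parentals, only the fl allele has switched, so fl is the middle locus and the order is co – fl – d.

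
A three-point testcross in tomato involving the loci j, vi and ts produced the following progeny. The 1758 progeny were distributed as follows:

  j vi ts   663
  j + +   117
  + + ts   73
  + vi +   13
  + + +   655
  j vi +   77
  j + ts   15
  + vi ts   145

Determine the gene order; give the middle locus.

vi

The two most frequent reciprocal classes, j vi ts and + + +, are the parental types, so the F1 was j vi ts / + + +.
The two rarest classes, j + ts and + vi +, are the double crossovers. Comparing them with the parentals, only the vi allele has switched, so vi is the middle locus and the order is j – vi – ts.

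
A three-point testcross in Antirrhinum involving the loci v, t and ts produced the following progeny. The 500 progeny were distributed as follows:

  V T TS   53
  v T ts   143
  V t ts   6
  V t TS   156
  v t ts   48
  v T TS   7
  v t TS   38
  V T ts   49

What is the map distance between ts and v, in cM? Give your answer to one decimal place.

20.0 cM

The two most frequent reciprocal classes, V t TS and v T ts, are the parental types, so the F1 was V t TS / v T ts.
The two rarest classes, V t ts and v T TS, are the double crossovers. Comparing them with the parentals, only the ts allele has switched, so ts is the middle locus and the order is t – ts – v.
Crossovers in the ts–v interval produce the single-crossover classes v t TS and V T ts (38 + 49 = 87) plus the double crossovers (13).
RF(ts–v) = (87 + 13) / 500 = 100/500 = 0.2000 → 20.0 cM.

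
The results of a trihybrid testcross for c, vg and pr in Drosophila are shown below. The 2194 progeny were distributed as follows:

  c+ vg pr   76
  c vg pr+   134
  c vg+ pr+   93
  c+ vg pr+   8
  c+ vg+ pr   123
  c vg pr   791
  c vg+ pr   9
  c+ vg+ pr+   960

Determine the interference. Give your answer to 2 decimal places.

The two most frequent reciprocal classes, c+ vg+ pr+ and c vg pr, are the parental types, so the F1 was c+ vg+ pr+ / c vg pr.
The two rarest classes, c+ vg pr+ and c vg+ pr, are the double crossovers. Comparing them with the parentals, only the vg allele has switched, so vg is the middle locus and the order is pr – vg – c.
pr–vg: (257 + 17)/2194 = 0.1249; vg–c: (169 + 17)/2194 = 0.0848.
Expected DCO frequency = 0.1249 × 0.0848 ≈ 0.01059; observed = 17/2194 ≈ 0.00775.
Coefficient of coincidence = 0.00775/0.01059 ≈ 0.73; interference = 1 − 0.73 = 0.27.

0.27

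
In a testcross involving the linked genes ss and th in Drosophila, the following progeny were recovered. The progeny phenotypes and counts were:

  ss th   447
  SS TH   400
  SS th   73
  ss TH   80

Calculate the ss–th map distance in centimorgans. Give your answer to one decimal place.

15.3 centimorgans

The two most frequent classes, SS TH (400) and ss th (447), are the parental types, so the F1 was SS TH / ss th.
The recombinant classes are SS th and ss TH: 73 + 80 = 153.
Recombination frequency = 153/1000 = 0.1530 ≈ 15.3%, i.e. 15.3 centimorgans.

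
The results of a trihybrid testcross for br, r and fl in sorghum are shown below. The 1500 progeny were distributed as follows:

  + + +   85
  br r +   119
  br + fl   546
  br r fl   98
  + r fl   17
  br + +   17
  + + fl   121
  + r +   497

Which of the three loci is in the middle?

The two most frequent reciprocal classes, + r + and br + fl, are the parental types, so the F1 was + r + / br + fl.
The two rarest classes, + r fl and br + +, are the double crossovers. Comparing them with the parentals, only the fl allele has switched, so fl is the middle locus and the order is br – fl – r.

fl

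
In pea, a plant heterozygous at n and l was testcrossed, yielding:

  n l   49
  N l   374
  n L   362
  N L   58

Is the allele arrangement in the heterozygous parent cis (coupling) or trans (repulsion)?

The two most frequent classes are N l (374) and n L (362); these are the parental (non-recombinant) types.
So the F1 carried N l on one chromosome and n L on the other — the recessive alleles are on opposite chromosomes (trans / repulsion).

trans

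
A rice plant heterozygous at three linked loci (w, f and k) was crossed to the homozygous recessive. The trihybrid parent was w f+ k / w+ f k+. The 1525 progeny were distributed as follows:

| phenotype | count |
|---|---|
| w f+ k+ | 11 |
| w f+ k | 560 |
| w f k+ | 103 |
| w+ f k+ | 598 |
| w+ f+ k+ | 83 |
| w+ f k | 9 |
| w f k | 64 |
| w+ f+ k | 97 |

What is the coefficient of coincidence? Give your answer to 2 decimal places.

The two rarest classes, w f+ k+ and w+ f k, are the double crossovers. Comparing them with the parentals, only the k allele has switched, so k is the middle locus and the order is f – k – w.
f–k: (147 + 20)/1525 = 0.1095; k–w: (200 + 20)/1525 = 0.1443.
Expected DCO frequency = 0.1095 × 0.1443 ≈ 0.01580; observed = 20/1525 ≈ 0.01311.
Coefficient of coincidence = 0.01311/0.01580 ≈ 0.83.

0.83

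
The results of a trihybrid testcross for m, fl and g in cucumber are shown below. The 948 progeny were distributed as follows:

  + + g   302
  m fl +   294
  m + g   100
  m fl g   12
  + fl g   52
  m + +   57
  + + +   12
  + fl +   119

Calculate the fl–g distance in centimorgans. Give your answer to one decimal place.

The two most frequent reciprocal classes, + + g and m fl +, are the parental types, so the F1 was + + g / m fl +.
The two rarest classes, + + + and m fl g, are the double crossovers. Comparing them with the parentals, only the g allele has switched, so g is the middle locus and the order is fl – g – m.
Crossovers in the fl–g interval produce the single-crossover classes + fl g and m + + (52 + 57 = 109) plus the double crossovers (24).
RF(fl–g) = (109 + 24) / 948 = 133/948 = 0.1403 → 14.0 centimorgans.

14.0 centimorgans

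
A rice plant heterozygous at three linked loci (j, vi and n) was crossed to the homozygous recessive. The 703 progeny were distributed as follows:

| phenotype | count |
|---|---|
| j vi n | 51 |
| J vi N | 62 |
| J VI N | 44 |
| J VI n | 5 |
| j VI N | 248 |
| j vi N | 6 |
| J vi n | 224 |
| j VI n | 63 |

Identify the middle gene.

vi

The two most frequent reciprocal classes, J vi n and j VI N, are the parental types, so the F1 was J vi n / j VI N.
The two rarest classes, J VI n and j vi N, are the double crossovers. Comparing them with the parentals, only the vi allele has switched, so vi is the middle locus and the order is n – vi – j.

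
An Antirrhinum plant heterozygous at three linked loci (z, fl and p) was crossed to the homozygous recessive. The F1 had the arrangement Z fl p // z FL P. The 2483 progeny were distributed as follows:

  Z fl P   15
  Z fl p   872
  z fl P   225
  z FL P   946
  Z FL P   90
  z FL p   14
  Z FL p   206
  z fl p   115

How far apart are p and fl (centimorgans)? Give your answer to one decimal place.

The two rarest classes, Z fl P and z FL p, are the double crossovers. Comparing them with the parentals, only the p allele has switched, so p is the middle locus and the order is fl – p – z.
Crossovers in the fl–p interval produce the single-crossover classes Z FL p and z fl P (206 + 225 = 431) plus the double crossovers (29).
RF(fl–p) = (431 + 29) / 2483 = 460/2483 = 0.1853 → 18.5 centimorgans.

18.5 centimorgans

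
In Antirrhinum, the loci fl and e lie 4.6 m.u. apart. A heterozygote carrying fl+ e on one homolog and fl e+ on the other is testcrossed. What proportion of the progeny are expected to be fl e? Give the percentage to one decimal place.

A map distance of 4.6 m.u. corresponds to a recombination frequency of 0.046.
The F1 is fl+ e / fl e+, so fl e is a recombinant gamete class with expected frequency r/2 = 0.046/2 = 0.0230.
That is 0.0230 = 2.3% of the progeny.

2.3%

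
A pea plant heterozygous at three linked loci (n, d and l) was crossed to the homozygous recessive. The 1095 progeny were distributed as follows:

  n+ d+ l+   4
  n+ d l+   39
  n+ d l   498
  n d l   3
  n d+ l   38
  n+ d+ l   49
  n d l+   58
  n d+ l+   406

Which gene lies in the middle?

The two most frequent reciprocal classes, n d+ l+ and n+ d l, are the parental types, so the F1 was n d+ l+ / n+ d l.
The two rarest classes, n+ d+ l+ and n d l, are the double crossovers. Comparing them with the parentals, only the n allele has switched, so n is the middle locus and the order is l – n – d.

n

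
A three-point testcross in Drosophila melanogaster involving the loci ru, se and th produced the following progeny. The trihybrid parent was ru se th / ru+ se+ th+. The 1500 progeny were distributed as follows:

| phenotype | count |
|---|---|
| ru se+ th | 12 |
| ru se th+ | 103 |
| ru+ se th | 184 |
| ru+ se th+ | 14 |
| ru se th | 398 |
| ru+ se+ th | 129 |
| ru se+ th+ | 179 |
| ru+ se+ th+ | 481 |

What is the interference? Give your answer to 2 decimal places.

The two rarest classes, ru se+ th and ru+ se th+, are the double crossovers. Comparing them with the parentals, only the se allele has switched, so se is the middle locus and the order is ru – se – th.
ru–se: (363 + 26)/1500 = 0.2593; se–th: (232 + 26)/1500 = 0.1720.
Expected DCO frequency = 0.2593 × 0.1720 ≈ 0.04460; observed = 26/1500 ≈ 0.01733.
Coefficient of coincidence = 0.01733/0.04460 ≈ 0.39; interference = 1 − 0.39 = 0.61.

0.61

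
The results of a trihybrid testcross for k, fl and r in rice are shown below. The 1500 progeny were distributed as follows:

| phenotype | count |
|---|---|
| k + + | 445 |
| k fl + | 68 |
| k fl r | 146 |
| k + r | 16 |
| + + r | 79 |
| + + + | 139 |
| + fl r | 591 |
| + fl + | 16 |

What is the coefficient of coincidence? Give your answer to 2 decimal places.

The two most frequent reciprocal classes, + fl r and k + +, are the parental types, so the F1 was + fl r / k + +.
The two rarest classes, + fl + and k + r, are the double crossovers. Comparing them with the parentals, only the r allele has switched, so r is the middle locus and the order is k – r – fl.
k–r: (285 + 32)/1500 = 0.2113; r–fl: (147 + 32)/1500 = 0.1193.
Expected DCO frequency = 0.2113 × 0.1193 ≈ 0.02521; observed = 32/1500 ≈ 0.02133.
Coefficient of coincidence = 0.02133/0.02521 ≈ 0.85.

0.85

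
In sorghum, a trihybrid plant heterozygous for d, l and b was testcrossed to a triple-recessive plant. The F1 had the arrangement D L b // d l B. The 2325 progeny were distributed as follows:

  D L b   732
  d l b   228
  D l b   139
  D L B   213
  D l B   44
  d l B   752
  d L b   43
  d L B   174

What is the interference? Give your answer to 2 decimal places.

The two rarest classes, d L b and D l B, are the double crossovers. Comparing them with the parentals, only the d allele has switched, so d is the middle locus and the order is b – d – l.
b–d: (441 + 87)/2325 = 0.2271; d–l: (313 + 87)/2325 = 0.1720.
Expected DCO frequency = 0.2271 × 0.1720 ≈ 0.03906; observed = 87/2325 ≈ 0.03742.
Coefficient of coincidence = 0.03742/0.03906 ≈ 0.96; interference = 1 − 0.96 = 0.04.

0.04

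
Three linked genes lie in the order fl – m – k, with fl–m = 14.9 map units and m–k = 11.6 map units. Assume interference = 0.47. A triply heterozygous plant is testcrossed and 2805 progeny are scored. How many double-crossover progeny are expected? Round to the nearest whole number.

Map distances give recombination frequencies of 0.149 and 0.116 for the two intervals.
With interference 0.47 (so coincidence = 0.53), expected double-crossover frequency = 0.149 × 0.116 × 0.53 = 0.00916.
Expected number = 0.00916 × 2805 = 25.70 ≈ 26.

26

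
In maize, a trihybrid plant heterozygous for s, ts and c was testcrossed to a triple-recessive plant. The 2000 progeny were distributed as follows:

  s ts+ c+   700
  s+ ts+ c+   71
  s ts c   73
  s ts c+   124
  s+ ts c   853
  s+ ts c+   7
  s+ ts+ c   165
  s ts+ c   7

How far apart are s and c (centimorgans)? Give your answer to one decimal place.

The two most frequent reciprocal classes, s+ ts c and s ts+ c+, are the parental types, so the F1 was s+ ts c / s ts+ c+.
The two rarest classes, s+ ts c+ and s ts+ c, are the double crossovers. Comparing them with the parentals, only the c allele has switched, so c is the middle locus and the order is ts – c – s.
Crossovers in the c–s interval produce the single-crossover classes s ts c and s+ ts+ c+ (73 + 71 = 144) plus the double crossovers (14).
RF(c–s) = (144 + 14) / 2000 = 158/2000 = 0.0790 → 7.9 centimorgans.

7.9 centimorgans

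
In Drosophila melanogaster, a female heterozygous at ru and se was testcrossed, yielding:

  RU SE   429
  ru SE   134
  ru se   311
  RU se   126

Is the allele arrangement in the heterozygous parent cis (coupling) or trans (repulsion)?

The two most frequent classes are RU SE (429) and ru se (311); these are the parental (non-recombinant) types.
So the F1 carried RU SE on one chromosome and ru se on the other — the recessive alleles are on the same chromosome (cis / coupling).

cis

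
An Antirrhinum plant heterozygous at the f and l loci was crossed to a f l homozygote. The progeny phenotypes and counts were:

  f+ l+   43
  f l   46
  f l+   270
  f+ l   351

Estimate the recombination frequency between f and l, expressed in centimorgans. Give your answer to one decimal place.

12.5 centimorgans

The two most frequent classes, f+ l (351) and f l+ (270), are the parental types, so the F1 was f+ l / f l+.
The recombinant classes are f+ l+ and f l: 43 + 46 = 89.
Recombination frequency = 89/710 = 0.1254 ≈ 12.5%, i.e. 12.5 centimorgans.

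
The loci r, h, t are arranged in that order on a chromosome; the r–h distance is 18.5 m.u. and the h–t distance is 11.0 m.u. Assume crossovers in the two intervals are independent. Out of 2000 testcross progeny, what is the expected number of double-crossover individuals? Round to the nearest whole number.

41

Map distances give recombination frequencies of 0.185 and 0.110 for the two intervals.
With no interference, expected double-crossover frequency = 0.185 × 0.110 = 0.02035.
Expected number = 0.02035 × 2000 = 40.70 ≈ 41.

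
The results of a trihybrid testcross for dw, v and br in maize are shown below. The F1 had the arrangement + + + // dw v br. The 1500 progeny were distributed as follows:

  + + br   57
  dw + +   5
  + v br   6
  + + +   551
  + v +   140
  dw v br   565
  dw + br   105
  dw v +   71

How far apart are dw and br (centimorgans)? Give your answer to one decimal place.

The two rarest classes, dw + + and + v br, are the double crossovers. Comparing them with the parentals, only the dw allele has switched, so dw is the middle locus and the order is v – dw – br.
Crossovers in the dw–br interval produce the single-crossover classes + + br and dw v + (57 + 71 = 128) plus the double crossovers (11).
RF(dw–br) = (128 + 11) / 1500 = 139/1500 = 0.0927 → 9.3 centimorgans.

9.3 centimorgans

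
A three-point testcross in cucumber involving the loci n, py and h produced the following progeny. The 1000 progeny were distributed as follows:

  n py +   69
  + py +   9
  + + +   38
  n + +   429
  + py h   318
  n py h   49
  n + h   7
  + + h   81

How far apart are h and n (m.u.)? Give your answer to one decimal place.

The two most frequent reciprocal classes, + py h and n + +, are the parental types, so the F1 was + py h / n + +.
The two rarest classes, + py + and n + h, are the double crossovers. Comparing them with the parentals, only the h allele has switched, so h is the middle locus and the order is n – h – py.
Crossovers in the n–h interval produce the single-crossover classes n py h and + + + (49 + 38 = 87) plus the double crossovers (16).
RF(n–h) = (87 + 16) / 1000 = 103/1000 = 0.1030 → 10.3 m.u.

10.3 m.u.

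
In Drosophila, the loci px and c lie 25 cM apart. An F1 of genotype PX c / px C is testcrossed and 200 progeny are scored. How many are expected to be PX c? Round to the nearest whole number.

A map distance of 25 cM corresponds to a recombination frequency of 0.250.
The F1 is PX c / px C, so PX c is a parental gamete class with expected frequency (1 − r)/2 = 0.750/2 = 0.3750.
Expected number = 0.3750 × 200 = 75.00 ≈ 75.

75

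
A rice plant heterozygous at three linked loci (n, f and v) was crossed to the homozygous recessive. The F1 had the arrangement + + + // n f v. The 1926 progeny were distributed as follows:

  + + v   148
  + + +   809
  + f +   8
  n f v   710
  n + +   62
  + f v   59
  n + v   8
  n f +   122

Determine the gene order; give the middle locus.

The two rarest classes, + f + and n + v, are the double crossovers. Comparing them with the parentals, only the f allele has switched, so f is the middle locus and the order is v – f – n.

f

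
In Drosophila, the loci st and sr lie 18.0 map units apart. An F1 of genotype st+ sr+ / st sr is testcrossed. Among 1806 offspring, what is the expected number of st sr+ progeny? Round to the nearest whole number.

163

A map distance of 18.0 map units corresponds to a recombination frequency of 0.180.
The F1 is st+ sr+ / st sr, so st sr+ is a recombinant gamete class with expected frequency r/2 = 0.180/2 = 0.0900.
Expected number = 0.0900 × 1806 = 162.54 ≈ 163.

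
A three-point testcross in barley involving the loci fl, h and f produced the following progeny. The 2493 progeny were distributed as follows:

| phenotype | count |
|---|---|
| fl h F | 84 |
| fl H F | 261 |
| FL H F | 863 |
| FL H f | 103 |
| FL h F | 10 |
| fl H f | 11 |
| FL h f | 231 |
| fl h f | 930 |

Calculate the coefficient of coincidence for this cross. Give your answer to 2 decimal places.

The two most frequent reciprocal classes, FL H F and fl h f, are the parental types, so the F1 was FL H F / fl h f.
The two rarest classes, FL h F and fl H f, are the double crossovers. Comparing them with the parentals, only the h allele has switched, so h is the middle locus and the order is f – h – fl.
f–h: (187 + 21)/2493 = 0.0834; h–fl: (492 + 21)/2493 = 0.2058.
Expected DCO frequency = 0.0834 × 0.2058 ≈ 0.01716; observed = 21/2493 ≈ 0.00842.
Coefficient of coincidence = 0.00842/0.01716 ≈ 0.49.

0.49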